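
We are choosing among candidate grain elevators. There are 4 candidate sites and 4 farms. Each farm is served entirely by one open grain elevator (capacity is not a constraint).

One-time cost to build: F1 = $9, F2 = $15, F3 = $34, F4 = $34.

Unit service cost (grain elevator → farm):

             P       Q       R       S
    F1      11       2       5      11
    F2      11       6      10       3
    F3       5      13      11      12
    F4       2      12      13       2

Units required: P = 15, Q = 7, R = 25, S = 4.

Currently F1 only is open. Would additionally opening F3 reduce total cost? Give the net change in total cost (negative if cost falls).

Yes — net change −56 (cost falls by 56).

Current service cost with {F1}: 348.
Adding F3: each farm re-picks its cheapest; new service cost 258, saving 90.
Extra fixed cost: 34. Net change = 34 − 90 = -56.
(Totals: 357 → 301.)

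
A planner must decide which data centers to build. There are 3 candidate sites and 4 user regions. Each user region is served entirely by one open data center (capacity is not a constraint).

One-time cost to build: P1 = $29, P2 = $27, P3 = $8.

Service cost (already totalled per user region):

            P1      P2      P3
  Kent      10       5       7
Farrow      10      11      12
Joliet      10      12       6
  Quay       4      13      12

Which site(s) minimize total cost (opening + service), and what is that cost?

Open P3 only; minimum total cost 45.

For any fixed open set, each user region goes to its cheapest open site; total = fixed + service.
{P3}: Kent→P3 7, Farrow→P3 12, Joliet→P3 6, Quay→P3 12. Service 37; fixed 8; total 45.
{P1}: Kent→P1 10, Farrow→P1 10, Joliet→P1 10, Quay→P1 4. Service 34; fixed 29; total 63.
{P1, P3}: service 27 + fixed 37 = 64
{P1, P2, P3}: service 25 + fixed 64 = 89
No other subset beats 45.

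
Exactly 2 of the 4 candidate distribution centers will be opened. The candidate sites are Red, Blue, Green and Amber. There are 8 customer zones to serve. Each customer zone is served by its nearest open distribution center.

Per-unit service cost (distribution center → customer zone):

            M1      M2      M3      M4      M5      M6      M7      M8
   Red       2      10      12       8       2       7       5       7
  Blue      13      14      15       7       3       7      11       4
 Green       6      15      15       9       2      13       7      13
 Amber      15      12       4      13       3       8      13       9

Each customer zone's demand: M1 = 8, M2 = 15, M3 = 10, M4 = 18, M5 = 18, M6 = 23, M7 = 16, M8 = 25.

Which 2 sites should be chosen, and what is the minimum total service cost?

With exactly 2 open, each customer zone uses its cheapest among the chosen.
{Red, Blue}: M1→Red 2·8=16, M2→Red 10·15=150, M3→Red 12·10=120, M4→Blue 7·18=126, M5→Red 2·18=36, M6→Red 7·23=161, M7→Red 5·16=80, M8→Blue 4·25=100. Service cost 789.
{Red, Amber}: service cost 802
{Red, Green}: service cost 882
Among all 6 size-2 choices, {Red, Blue} is lowest.

Choose Red and Blue; total service cost 789.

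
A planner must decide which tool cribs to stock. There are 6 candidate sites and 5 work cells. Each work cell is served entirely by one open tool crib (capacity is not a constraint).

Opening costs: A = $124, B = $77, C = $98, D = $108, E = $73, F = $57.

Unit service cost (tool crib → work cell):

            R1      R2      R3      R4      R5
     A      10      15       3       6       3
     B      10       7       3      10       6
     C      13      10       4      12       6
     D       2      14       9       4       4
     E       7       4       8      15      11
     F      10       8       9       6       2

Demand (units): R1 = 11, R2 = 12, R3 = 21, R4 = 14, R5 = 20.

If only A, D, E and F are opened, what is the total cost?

Total cost: 591

Each work cell is assigned to its cheapest site among the open ones.
{A, D, E, F}: R1→D 2·11=22, R2→E 4·12=48, R3→A 3·21=63, R4→D 4·14=56, R5→F 2·20=40. Service 229; fixed 362; total 591.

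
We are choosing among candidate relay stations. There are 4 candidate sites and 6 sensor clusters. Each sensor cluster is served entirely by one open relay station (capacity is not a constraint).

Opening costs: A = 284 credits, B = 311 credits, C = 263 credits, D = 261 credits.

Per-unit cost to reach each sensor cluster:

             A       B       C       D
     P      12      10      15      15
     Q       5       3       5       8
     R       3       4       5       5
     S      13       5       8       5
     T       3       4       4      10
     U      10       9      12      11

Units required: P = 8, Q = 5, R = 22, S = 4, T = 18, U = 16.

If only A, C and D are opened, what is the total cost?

Total cost: 1229

Each sensor cluster is assigned to its cheapest site among the open ones.
{A, C, D}: P→A 12·8=96, Q→A 5·5=25, R→A 3·22=66, S→D 5·4=20, T→A 3·18=54, U→A 10·16=160. Service 421; fixed 808; total 1229.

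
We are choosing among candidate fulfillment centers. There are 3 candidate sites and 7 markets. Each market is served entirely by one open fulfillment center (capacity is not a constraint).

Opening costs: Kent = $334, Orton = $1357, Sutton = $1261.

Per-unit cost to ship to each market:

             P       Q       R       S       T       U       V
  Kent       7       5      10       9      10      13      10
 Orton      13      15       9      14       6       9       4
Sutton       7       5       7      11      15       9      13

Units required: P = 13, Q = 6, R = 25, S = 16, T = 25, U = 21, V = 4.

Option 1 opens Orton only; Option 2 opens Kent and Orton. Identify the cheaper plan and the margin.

Option 1 is cheaper by 116.

Option 1: {Orton}: P→Orton 13·13=169, Q→Orton 15·6=90, R→Orton 9·25=225, S→Orton 14·16=224, T→Orton 6·25=150, U→Orton 9·21=189, V→Orton 4·4=16. Service 1063; fixed 1357; total 2420.
Option 2: {Kent, Orton}: P→Kent 7·13=91, Q→Kent 5·6=30, R→Orton 9·25=225, S→Kent 9·16=144, T→Orton 6·25=150, U→Orton 9·21=189, V→Orton 4·4=16. Service 845; fixed 1691; total 2536.
Difference: |2420 − 2536| = 116.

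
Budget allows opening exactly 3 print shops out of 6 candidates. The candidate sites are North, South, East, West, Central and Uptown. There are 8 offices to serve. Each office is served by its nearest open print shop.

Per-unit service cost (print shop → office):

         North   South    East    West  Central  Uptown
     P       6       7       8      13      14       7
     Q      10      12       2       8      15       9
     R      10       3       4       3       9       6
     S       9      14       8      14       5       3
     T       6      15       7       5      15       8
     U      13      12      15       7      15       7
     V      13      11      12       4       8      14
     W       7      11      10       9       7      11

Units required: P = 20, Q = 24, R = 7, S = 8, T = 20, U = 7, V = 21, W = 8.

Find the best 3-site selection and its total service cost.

With exactly 3 open, each office uses its cheapest among the chosen.
{East, West, Uptown}: P→Uptown 7·20=140, Q→East 2·24=48, R→West 3·7=21, S→Uptown 3·8=24, T→West 5·20=100, U→West 7·7=49, V→West 4·21=84, W→West 9·8=72. Service cost 538.
{North, East, West}: service cost 542
{East, West, Central}: service cost 558
Among all 20 size-3 choices, {East, West, Uptown} is lowest.

Choose East, West and Uptown; total service cost 538.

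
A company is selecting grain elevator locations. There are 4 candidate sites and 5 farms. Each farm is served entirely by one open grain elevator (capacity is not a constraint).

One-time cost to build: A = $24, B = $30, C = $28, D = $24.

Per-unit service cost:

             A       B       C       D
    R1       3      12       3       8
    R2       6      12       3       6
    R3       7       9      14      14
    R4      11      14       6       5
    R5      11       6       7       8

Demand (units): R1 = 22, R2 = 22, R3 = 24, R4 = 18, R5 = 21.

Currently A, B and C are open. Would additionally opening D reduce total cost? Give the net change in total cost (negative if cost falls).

Current service cost with {A, B, C}: 534.
Adding D: each farm re-picks its cheapest; new service cost 516, saving 18.
Extra fixed cost: 24. Net change = 24 − 18 = 6.
(Totals: 616 → 622.)

No — net change +6 (cost rises by 6).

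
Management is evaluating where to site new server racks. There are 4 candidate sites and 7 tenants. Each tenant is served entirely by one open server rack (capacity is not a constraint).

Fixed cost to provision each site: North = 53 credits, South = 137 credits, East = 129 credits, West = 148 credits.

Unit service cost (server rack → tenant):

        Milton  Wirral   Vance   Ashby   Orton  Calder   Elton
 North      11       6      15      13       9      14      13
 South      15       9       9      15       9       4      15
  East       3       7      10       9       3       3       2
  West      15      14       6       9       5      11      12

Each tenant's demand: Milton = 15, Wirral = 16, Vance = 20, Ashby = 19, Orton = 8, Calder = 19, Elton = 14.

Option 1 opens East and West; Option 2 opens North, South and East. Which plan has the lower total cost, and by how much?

Option 1: {East, West}: Milton→East 3·15=45, Wirral→East 7·16=112, Vance→West 6·20=120, Ashby→East 9·19=171, Orton→East 3·8=24, Calder→East 3·19=57, Elton→East 2·14=28. Service 557; fixed 277; total 834.
Option 2: {North, South, East}: Milton→East 3·15=45, Wirral→North 6·16=96, Vance→South 9·20=180, Ashby→East 9·19=171, Orton→East 3·8=24, Calder→East 3·19=57, Elton→East 2·14=28. Service 601; fixed 319; total 920.
Difference: |834 − 920| = 86.

Option 1 is cheaper by 86.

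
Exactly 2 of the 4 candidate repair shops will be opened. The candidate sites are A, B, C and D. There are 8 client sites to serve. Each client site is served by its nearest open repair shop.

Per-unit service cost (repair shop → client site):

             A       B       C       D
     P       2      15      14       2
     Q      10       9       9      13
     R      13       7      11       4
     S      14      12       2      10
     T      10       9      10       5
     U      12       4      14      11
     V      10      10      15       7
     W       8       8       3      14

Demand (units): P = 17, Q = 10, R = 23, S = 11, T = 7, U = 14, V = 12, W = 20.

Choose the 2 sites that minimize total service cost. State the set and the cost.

Choose C and D; total service cost 571.

With exactly 2 open, each client site uses its cheapest among the chosen.
{C, D}: P→D 2·17=34, Q→C 9·10=90, R→D 4·23=92, S→C 2·11=22, T→D 5·7=35, U→D 11·14=154, V→D 7·12=84, W→C 3·20=60. Service cost 571.
{B, D}: service cost 661
{A, D}: service cost 769
Among all 6 size-2 choices, {C, D} is lowest.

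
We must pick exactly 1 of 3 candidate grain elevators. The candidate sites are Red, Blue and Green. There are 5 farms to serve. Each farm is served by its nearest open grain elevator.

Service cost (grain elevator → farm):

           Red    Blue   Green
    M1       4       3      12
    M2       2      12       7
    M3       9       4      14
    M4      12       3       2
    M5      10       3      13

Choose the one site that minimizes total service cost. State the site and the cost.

Choose Blue only; total service cost 25.

With exactly 1 open, each farm uses its cheapest among the chosen.
{Blue}: M1→Blue 3, M2→Blue 12, M3→Blue 4, M4→Blue 3, M5→Blue 3. Service cost 25.
{Red}: service cost 37
{Green}: service cost 48
Among all 3 size-1 choices, {Blue} is lowest.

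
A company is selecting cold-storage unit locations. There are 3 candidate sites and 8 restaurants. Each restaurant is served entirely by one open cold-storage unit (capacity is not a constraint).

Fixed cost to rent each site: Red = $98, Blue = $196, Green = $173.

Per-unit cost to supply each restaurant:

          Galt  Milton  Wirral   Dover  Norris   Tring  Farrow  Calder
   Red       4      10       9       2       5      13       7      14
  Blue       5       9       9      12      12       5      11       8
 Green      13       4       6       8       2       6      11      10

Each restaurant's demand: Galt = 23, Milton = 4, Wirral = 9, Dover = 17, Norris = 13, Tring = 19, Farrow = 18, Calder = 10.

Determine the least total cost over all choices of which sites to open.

Minimum total cost: 833

For any fixed open set, each restaurant goes to its cheapest open site; total = fixed + service.
{Red, Green}: Galt→Red 4·23=92, Milton→Green 4·4=16, Wirral→Green 6·9=54, Dover→Red 2·17=34, Norris→Green 2·13=26, Tring→Green 6·19=114, Farrow→Red 7·18=126, Calder→Green 10·10=100. Service 562; fixed 271; total 833.
{Red, Blue}: service 609 + fixed 294 = 903
{Red}: service 825 + fixed 98 = 923
{Red, Blue, Green}: Galt→Red 4·23=92, Milton→Green 4·4=16, Wirral→Green 6·9=54, Dover→Red 2·17=34, Norris→Green 2·13=26, Tring→Blue 5·19=95, Farrow→Red 7·18=126, Calder→Blue 8·10=80. Service 523; fixed 467; total 990.
No other subset beats 833.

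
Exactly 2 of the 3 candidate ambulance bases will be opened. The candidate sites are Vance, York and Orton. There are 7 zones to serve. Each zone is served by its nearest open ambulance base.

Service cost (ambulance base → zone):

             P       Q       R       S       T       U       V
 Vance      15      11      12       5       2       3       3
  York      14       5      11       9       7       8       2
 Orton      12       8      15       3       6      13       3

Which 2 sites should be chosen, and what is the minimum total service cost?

With exactly 2 open, each zone uses its cheapest among the chosen.
{Vance, York}: P→York 14, Q→York 5, R→York 11, S→Vance 5, T→Vance 2, U→Vance 3, V→York 2. Service cost 42.
{Vance, Orton}: service cost 43
{York, Orton}: service cost 47
Among all 3 size-2 choices, {Vance, York} is lowest.

Choose Vance and York; total service cost 42.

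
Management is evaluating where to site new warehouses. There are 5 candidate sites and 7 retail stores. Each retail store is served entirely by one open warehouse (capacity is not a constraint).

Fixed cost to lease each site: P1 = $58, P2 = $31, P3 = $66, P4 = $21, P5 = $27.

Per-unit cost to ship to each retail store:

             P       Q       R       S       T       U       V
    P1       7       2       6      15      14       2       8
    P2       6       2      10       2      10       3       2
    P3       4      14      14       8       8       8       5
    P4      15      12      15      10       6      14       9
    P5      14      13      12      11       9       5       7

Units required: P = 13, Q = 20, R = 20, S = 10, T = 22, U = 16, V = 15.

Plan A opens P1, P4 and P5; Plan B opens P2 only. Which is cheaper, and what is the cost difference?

Plan A: {P1, P4, P5}: P→P1 7·13=91, Q→P1 2·20=40, R→P1 6·20=120, S→P4 10·10=100, T→P4 6·22=132, U→P1 2·16=32, V→P5 7·15=105. Service 620; fixed 106; total 726.
Plan B: {P2}: P→P2 6·13=78, Q→P2 2·20=40, R→P2 10·20=200, S→P2 2·10=20, T→P2 10·22=220, U→P2 3·16=48, V→P2 2·15=30. Service 636; fixed 31; total 667.
Difference: |726 − 667| = 59.

Plan B is cheaper by 59.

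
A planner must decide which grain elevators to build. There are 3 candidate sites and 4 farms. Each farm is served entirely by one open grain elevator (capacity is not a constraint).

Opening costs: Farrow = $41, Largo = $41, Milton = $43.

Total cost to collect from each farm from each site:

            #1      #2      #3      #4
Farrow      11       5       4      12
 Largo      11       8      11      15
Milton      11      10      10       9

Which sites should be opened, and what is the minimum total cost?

Open Farrow only; minimum total cost 73.

For any fixed open set, each farm goes to its cheapest open site; total = fixed + service.
{Farrow}: #1→Farrow 11, #2→Farrow 5, #3→Farrow 4, #4→Farrow 12. Service 32; fixed 41; total 73.
{Milton}: service 40 + fixed 43 = 83
{Largo}: #1→Largo 11, #2→Largo 8, #3→Largo 11, #4→Largo 15. Service 45; fixed 41; total 86.
{Farrow, Largo, Milton}: service 29 + fixed 125 = 154
No other subset beats 73.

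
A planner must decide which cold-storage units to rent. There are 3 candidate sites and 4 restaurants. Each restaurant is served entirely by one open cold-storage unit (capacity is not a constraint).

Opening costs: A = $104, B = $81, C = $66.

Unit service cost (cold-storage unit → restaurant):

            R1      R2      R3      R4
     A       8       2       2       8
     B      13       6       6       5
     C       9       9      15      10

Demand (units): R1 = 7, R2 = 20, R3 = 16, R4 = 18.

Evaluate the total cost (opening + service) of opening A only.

Each restaurant is assigned to its cheapest site among the open ones.
{A}: R1→A 8·7=56, R2→A 2·20=40, R3→A 2·16=32, R4→A 8·18=144. Service 272; fixed 104; total 376.

Total cost: 376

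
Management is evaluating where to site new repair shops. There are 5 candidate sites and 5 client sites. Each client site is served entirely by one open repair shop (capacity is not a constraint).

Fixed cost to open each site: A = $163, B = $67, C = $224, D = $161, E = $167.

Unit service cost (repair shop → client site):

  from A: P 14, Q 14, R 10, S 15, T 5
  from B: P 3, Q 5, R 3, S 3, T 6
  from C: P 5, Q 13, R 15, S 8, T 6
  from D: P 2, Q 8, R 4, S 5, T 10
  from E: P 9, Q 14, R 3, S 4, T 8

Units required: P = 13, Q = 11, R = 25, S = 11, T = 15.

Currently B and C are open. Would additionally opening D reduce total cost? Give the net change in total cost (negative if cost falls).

Current service cost with {B, C}: 292.
Adding D: each client site re-picks its cheapest; new service cost 279, saving 13.
Extra fixed cost: 161. Net change = 161 − 13 = 148.
(Totals: 583 → 731.)

No — net change +148 (cost rises by 148).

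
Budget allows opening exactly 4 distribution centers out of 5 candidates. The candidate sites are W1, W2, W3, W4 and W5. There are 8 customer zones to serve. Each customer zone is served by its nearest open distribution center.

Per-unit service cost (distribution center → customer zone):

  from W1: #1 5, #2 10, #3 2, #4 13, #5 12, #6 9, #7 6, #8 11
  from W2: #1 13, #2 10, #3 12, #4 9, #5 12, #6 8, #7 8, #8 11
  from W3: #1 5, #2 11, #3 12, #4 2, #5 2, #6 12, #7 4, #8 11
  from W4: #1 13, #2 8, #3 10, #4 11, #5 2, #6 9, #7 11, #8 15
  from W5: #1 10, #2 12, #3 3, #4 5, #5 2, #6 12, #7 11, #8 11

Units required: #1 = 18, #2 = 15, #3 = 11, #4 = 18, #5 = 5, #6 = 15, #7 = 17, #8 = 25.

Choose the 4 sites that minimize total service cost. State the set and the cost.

With exactly 4 open, each customer zone uses its cheapest among the chosen.
{W1, W2, W3, W4}: #1→W1 5·18=90, #2→W4 8·15=120, #3→W1 2·11=22, #4→W3 2·18=36, #5→W3 2·5=10, #6→W2 8·15=120, #7→W3 4·17=68, #8→W1 11·25=275. Service cost 741.
{W2, W3, W4, W5}: service cost 752
{W1, W3, W4, W5}: service cost 756
Among all 5 size-4 choices, {W1, W2, W3, W4} is lowest.

Choose W1, W2, W3 and W4; total service cost 741.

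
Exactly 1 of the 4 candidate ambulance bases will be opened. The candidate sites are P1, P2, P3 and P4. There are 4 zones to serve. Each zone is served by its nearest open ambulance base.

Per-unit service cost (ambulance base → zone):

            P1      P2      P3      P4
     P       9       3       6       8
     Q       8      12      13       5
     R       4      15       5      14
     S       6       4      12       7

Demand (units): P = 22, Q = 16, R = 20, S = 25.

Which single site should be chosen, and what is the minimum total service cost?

With exactly 1 open, each zone uses its cheapest among the chosen.
{P1}: P→P1 9·22=198, Q→P1 8·16=128, R→P1 4·20=80, S→P1 6·25=150. Service cost 556.
{P2}: service cost 658
{P4}: service cost 711
Among all 4 size-1 choices, {P1} is lowest.

Choose P1 only; total service cost 556.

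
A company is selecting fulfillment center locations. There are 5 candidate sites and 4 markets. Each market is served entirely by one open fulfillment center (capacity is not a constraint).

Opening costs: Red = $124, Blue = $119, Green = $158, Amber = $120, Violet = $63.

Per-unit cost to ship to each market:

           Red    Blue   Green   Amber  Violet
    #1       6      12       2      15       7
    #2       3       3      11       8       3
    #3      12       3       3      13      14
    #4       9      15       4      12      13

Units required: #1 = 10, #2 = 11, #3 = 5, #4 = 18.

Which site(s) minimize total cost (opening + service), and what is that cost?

For any fixed open set, each market goes to its cheapest open site; total = fixed + service.
{Green, Violet}: #1→Green 2·10=20, #2→Violet 3·11=33, #3→Green 3·5=15, #4→Green 4·18=72. Service 140; fixed 221; total 361.
{Green}: service 228 + fixed 158 = 386
{Blue, Green}: service 140 + fixed 277 = 417
{Red, Blue, Green, Amber, Violet}: service 140 + fixed 584 = 724
No other subset beats 361.

Open Green and Violet; minimum total cost 361.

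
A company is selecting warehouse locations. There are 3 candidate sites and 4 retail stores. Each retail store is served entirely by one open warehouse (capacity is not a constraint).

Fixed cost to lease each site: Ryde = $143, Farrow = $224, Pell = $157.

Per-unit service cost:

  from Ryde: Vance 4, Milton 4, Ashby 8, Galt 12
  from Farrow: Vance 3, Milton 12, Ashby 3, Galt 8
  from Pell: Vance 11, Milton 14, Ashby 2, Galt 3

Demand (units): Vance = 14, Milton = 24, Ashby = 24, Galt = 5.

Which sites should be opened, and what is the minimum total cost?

Open Ryde and Pell; minimum total cost 515.

For any fixed open set, each retail store goes to its cheapest open site; total = fixed + service.
{Ryde, Pell}: Vance→Ryde 4·14=56, Milton→Ryde 4·24=96, Ashby→Pell 2·24=48, Galt→Pell 3·5=15. Service 215; fixed 300; total 515.
{Ryde}: service 404 + fixed 143 = 547
{Ryde, Farrow}: Vance→Farrow 3·14=42, Milton→Ryde 4·24=96, Ashby→Farrow 3·24=72, Galt→Farrow 8·5=40. Service 250; fixed 367; total 617.
{Ryde, Farrow, Pell}: service 201 + fixed 524 = 725
No other subset beats 515.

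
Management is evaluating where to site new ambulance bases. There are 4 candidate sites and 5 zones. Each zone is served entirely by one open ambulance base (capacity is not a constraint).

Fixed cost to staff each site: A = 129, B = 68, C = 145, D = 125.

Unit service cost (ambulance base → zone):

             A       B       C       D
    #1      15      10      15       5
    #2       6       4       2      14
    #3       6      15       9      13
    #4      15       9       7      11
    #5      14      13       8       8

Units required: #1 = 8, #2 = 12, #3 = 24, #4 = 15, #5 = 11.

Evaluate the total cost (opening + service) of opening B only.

Each zone is assigned to its cheapest site among the open ones.
{B}: #1→B 10·8=80, #2→B 4·12=48, #3→B 15·24=360, #4→B 9·15=135, #5→B 13·11=143. Service 766; fixed 68; total 834.

Total cost: 834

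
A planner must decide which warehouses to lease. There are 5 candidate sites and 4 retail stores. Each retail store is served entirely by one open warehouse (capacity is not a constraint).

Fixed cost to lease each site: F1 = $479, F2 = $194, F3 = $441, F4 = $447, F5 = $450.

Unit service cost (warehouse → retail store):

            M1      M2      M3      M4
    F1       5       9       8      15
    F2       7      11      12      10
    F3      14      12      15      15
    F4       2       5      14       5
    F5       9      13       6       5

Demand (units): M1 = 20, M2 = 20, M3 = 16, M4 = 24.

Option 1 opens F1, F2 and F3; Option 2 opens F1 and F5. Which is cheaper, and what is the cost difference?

Option 1: {F1, F2, F3}: M1→F1 5·20=100, M2→F1 9·20=180, M3→F1 8·16=128, M4→F2 10·24=240. Service 648; fixed 1114; total 1762.
Option 2: {F1, F5}: M1→F1 5·20=100, M2→F1 9·20=180, M3→F5 6·16=96, M4→F5 5·24=120. Service 496; fixed 929; total 1425.
Difference: |1762 − 1425| = 337.

Option 2 is cheaper by 337.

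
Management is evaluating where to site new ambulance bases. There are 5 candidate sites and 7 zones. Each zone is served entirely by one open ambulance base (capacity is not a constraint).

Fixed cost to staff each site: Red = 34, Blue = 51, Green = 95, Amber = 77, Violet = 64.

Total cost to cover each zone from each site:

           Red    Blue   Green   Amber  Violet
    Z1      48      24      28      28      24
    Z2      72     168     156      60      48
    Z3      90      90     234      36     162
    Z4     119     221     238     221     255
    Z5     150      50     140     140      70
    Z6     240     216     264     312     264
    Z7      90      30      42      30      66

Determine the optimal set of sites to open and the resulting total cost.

For any fixed open set, each zone goes to its cheapest open site; total = fixed + service.
{Red, Blue}: Z1→Blue 24, Z2→Red 72, Z3→Red 90, Z4→Red 119, Z5→Blue 50, Z6→Blue 216, Z7→Blue 30. Service 601; fixed 85; total 686.
{Red, Blue, Amber}: Z1→Blue 24, Z2→Amber 60, Z3→Amber 36, Z4→Red 119, Z5→Blue 50, Z6→Blue 216, Z7→Blue 30. Service 535; fixed 162; total 697.
{Red, Blue, Violet}: Z1→Blue 24, Z2→Violet 48, Z3→Red 90, Z4→Red 119, Z5→Blue 50, Z6→Blue 216, Z7→Blue 30. Service 577; fixed 149; total 726.
{Red, Blue, Green, Amber, Violet}: Z1→Blue 24, Z2→Violet 48, Z3→Amber 36, Z4→Red 119, Z5→Blue 50, Z6→Blue 216, Z7→Blue 30. Service 523; fixed 321; total 844.
No other subset beats 686.

Open Red and Blue; minimum total cost 686.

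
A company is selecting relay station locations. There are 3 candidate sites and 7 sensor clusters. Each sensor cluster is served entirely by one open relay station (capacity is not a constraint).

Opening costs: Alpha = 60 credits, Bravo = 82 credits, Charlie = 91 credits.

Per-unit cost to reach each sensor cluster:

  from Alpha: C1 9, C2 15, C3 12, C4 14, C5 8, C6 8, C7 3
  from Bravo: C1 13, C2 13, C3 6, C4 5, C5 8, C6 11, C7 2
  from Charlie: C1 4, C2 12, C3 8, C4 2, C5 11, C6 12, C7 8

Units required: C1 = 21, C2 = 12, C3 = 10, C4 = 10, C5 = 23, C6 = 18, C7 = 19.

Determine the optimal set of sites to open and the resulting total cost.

Open Alpha and Charlie; minimum total cost 864.

For any fixed open set, each sensor cluster goes to its cheapest open site; total = fixed + service.
{Alpha, Charlie}: C1→Charlie 4·21=84, C2→Charlie 12·12=144, C3→Charlie 8·10=80, C4→Charlie 2·10=20, C5→Alpha 8·23=184, C6→Alpha 8·18=144, C7→Alpha 3·19=57. Service 713; fixed 151; total 864.
{Bravo, Charlie}: C1→Charlie 4·21=84, C2→Charlie 12·12=144, C3→Bravo 6·10=60, C4→Charlie 2·10=20, C5→Bravo 8·23=184, C6→Bravo 11·18=198, C7→Bravo 2·19=38. Service 728; fixed 173; total 901.
{Alpha, Bravo, Charlie}: service 674 + fixed 233 = 907
{Alpha}: C1→Alpha 9·21=189, C2→Alpha 15·12=180, C3→Alpha 12·10=120, C4→Alpha 14·10=140, C5→Alpha 8·23=184, C6→Alpha 8·18=144, C7→Alpha 3·19=57. Service 1014; fixed 60; total 1074.
No other subset beats 864.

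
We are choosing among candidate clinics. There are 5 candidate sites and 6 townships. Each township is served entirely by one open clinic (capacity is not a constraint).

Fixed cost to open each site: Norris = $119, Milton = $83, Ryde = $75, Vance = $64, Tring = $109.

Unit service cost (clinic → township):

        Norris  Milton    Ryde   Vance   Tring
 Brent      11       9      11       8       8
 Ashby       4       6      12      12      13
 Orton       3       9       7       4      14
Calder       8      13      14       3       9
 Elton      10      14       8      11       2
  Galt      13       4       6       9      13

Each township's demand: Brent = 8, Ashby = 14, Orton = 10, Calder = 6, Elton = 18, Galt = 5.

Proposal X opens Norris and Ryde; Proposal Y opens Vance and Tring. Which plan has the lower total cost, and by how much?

Proposal Y is cheaper by 46.

Proposal X: {Norris, Ryde}: Brent→Norris 11·8=88, Ashby→Norris 4·14=56, Orton→Norris 3·10=30, Calder→Norris 8·6=48, Elton→Ryde 8·18=144, Galt→Ryde 6·5=30. Service 396; fixed 194; total 590.
Proposal Y: {Vance, Tring}: Brent→Vance 8·8=64, Ashby→Vance 12·14=168, Orton→Vance 4·10=40, Calder→Vance 3·6=18, Elton→Tring 2·18=36, Galt→Vance 9·5=45. Service 371; fixed 173; total 544.
Difference: |590 − 544| = 46.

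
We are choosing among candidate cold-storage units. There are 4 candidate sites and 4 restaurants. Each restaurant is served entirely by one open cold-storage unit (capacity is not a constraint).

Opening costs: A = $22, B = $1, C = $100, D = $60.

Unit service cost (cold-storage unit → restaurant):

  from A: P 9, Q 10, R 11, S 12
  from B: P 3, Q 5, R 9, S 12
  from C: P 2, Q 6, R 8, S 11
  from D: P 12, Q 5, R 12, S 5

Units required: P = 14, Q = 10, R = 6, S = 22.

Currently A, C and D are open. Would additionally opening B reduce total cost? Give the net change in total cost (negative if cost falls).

No — net change +1 (cost rises by 1).

Current service cost with {A, C, D}: 236.
Adding B: each restaurant re-picks its cheapest; new service cost 236, saving 0.
Extra fixed cost: 1. Net change = 1 − 0 = 1.
(Totals: 418 → 419.)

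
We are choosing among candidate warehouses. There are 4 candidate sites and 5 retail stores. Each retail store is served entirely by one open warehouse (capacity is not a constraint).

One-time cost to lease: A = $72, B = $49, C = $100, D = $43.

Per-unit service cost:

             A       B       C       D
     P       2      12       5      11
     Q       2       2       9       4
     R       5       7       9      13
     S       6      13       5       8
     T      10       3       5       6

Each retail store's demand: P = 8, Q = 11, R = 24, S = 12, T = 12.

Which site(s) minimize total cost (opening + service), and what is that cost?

Open A and B; minimum total cost 387.

For any fixed open set, each retail store goes to its cheapest open site; total = fixed + service.
{A, B}: P→A 2·8=16, Q→A 2·11=22, R→A 5·24=120, S→A 6·12=72, T→B 3·12=36. Service 266; fixed 121; total 387.
{A, D}: service 302 + fixed 115 = 417
{A}: service 350 + fixed 72 = 422
{A, B, C, D}: P→A 2·8=16, Q→A 2·11=22, R→A 5·24=120, S→C 5·12=60, T→B 3·12=36. Service 254; fixed 264; total 518.
No other subset beats 387.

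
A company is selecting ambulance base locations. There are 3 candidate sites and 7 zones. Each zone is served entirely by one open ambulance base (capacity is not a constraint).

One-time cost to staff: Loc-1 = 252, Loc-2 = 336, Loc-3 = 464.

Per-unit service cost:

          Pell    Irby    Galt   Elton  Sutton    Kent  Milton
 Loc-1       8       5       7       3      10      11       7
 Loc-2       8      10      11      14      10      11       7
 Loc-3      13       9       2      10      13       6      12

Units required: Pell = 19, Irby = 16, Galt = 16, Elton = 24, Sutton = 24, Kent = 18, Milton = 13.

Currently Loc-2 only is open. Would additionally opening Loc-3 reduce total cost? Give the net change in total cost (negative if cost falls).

Current service cost with {Loc-2}: 1353.
Adding Loc-3: each zone re-picks its cheapest; new service cost 1007, saving 346.
Extra fixed cost: 464. Net change = 464 − 346 = 118.
(Totals: 1689 → 1807.)

No — net change +118 (cost rises by 118).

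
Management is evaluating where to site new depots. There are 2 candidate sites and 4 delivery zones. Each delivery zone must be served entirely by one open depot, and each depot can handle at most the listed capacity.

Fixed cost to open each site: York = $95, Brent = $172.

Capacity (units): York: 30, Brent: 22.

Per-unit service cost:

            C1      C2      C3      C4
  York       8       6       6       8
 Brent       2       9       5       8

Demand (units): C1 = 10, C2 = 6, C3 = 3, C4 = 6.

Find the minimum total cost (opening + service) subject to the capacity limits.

Open {York}: C1→York 8·10=80, C2→York 6·6=36, C3→York 6·3=18, C4→York 8·6=48.
Loads: York carries 25/30. Service 182; fixed 95; total 277.
Next best feasible plan costs 386.

Minimum total cost: 277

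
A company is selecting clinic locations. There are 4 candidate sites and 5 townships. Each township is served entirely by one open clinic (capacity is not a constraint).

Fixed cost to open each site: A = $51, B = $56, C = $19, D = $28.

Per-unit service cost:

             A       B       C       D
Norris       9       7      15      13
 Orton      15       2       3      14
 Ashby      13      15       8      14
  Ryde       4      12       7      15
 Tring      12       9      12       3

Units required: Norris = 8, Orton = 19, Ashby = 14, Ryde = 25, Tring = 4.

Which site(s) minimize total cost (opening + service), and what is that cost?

For any fixed open set, each township goes to its cheapest open site; total = fixed + service.
{A, C, D}: Norris→A 9·8=72, Orton→C 3·19=57, Ashby→C 8·14=112, Ryde→A 4·25=100, Tring→D 3·4=12. Service 353; fixed 98; total 451.
{A, C}: Norris→A 9·8=72, Orton→C 3·19=57, Ashby→C 8·14=112, Ryde→A 4·25=100, Tring→A 12·4=48. Service 389; fixed 70; total 459.
{A, B, C}: Norris→B 7·8=56, Orton→B 2·19=38, Ashby→C 8·14=112, Ryde→A 4·25=100, Tring→B 9·4=36. Service 342; fixed 126; total 468.
{A, B, C, D}: service 318 + fixed 154 = 472
No other subset beats 451.

Open A, C and D; minimum total cost 451.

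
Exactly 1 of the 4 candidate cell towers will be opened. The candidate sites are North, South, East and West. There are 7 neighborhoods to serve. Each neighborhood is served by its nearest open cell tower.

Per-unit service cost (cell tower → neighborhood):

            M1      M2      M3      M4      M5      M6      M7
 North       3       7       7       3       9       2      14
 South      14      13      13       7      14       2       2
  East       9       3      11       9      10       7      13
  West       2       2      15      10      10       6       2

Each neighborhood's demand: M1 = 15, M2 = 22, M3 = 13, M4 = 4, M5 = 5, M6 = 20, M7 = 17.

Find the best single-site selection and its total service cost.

Choose West only; total service cost 513.

With exactly 1 open, each neighborhood uses its cheapest among the chosen.
{West}: M1→West 2·15=30, M2→West 2·22=44, M3→West 15·13=195, M4→West 10·4=40, M5→West 10·5=50, M6→West 6·20=120, M7→West 2·17=34. Service cost 513.
{North}: service cost 625
{East}: service cost 791
Among all 4 size-1 choices, {West} is lowest.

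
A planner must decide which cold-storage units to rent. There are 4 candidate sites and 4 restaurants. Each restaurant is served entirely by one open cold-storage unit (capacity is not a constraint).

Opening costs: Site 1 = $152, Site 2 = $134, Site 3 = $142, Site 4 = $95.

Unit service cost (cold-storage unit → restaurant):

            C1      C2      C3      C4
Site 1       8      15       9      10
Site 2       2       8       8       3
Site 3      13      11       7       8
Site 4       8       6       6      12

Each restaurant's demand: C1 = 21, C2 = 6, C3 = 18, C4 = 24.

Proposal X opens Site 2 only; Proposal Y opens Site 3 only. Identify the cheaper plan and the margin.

Proposal X is cheaper by 359.

Proposal X: {Site 2}: C1→Site 2 2·21=42, C2→Site 2 8·6=48, C3→Site 2 8·18=144, C4→Site 2 3·24=72. Service 306; fixed 134; total 440.
Proposal Y: {Site 3}: C1→Site 3 13·21=273, C2→Site 3 11·6=66, C3→Site 3 7·18=126, C4→Site 3 8·24=192. Service 657; fixed 142; total 799.
Difference: |440 − 799| = 359.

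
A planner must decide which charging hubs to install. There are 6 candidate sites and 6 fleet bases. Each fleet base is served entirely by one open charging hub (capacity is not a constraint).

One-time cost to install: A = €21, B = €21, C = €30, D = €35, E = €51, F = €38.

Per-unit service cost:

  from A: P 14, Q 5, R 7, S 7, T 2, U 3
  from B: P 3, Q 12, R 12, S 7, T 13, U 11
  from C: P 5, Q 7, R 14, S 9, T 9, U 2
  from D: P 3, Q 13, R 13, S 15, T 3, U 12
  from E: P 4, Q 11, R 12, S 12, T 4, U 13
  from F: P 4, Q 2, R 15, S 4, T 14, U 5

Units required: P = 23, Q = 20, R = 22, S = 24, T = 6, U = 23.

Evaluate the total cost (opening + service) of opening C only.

Total cost: 909

Each fleet base is assigned to its cheapest site among the open ones.
{C}: P→C 5·23=115, Q→C 7·20=140, R→C 14·22=308, S→C 9·24=216, T→C 9·6=54, U→C 2·23=46. Service 879; fixed 30; total 909.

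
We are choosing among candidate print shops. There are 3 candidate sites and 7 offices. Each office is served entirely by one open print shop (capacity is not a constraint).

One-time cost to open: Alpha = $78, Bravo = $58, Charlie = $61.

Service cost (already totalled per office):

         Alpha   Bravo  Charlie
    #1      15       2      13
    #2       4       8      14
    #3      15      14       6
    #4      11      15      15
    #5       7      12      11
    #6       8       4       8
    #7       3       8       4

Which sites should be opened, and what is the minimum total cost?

For any fixed open set, each office goes to its cheapest open site; total = fixed + service.
{Bravo}: #1→Bravo 2, #2→Bravo 8, #3→Bravo 14, #4→Bravo 15, #5→Bravo 12, #6→Bravo 4, #7→Bravo 8. Service 63; fixed 58; total 121.
{Charlie}: service 71 + fixed 61 = 132
{Alpha}: service 63 + fixed 78 = 141
{Alpha, Bravo, Charlie}: service 37 + fixed 197 = 234
No other subset beats 121.

Open Bravo only; minimum total cost 121.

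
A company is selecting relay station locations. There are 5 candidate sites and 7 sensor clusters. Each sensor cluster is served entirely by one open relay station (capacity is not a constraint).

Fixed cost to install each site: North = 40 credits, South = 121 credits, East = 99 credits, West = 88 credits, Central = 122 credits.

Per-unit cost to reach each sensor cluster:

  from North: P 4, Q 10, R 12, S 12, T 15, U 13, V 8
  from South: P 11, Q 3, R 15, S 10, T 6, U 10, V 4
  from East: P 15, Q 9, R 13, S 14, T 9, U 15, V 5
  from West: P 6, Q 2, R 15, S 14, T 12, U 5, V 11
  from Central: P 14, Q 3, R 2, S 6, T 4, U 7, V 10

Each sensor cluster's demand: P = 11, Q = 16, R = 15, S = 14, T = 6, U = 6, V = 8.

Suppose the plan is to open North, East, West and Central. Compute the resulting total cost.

Total cost: 633

Each sensor cluster is assigned to its cheapest site among the open ones.
{North, East, West, Central}: P→North 4·11=44, Q→West 2·16=32, R→Central 2·15=30, S→Central 6·14=84, T→Central 4·6=24, U→West 5·6=30, V→East 5·8=40. Service 284; fixed 349; total 633.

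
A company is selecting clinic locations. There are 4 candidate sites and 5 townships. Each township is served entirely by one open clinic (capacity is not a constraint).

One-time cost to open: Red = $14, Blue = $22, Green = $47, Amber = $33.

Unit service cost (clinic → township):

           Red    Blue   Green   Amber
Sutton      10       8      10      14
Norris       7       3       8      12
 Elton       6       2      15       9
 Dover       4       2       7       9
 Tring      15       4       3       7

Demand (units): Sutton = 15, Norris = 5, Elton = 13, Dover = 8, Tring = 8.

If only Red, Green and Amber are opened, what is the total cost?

Total cost: 413

Each township is assigned to its cheapest site among the open ones.
{Red, Green, Amber}: Sutton→Red 10·15=150, Norris→Red 7·5=35, Elton→Red 6·13=78, Dover→Red 4·8=32, Tring→Green 3·8=24. Service 319; fixed 94; total 413.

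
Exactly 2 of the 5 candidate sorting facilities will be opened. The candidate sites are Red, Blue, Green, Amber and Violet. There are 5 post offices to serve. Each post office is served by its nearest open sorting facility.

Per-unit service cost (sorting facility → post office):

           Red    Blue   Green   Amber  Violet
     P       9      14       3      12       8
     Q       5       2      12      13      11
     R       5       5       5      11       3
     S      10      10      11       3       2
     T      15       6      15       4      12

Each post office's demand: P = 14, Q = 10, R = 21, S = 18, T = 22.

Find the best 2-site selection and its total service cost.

Choose Blue and Violet; total service cost 363.

With exactly 2 open, each post office uses its cheapest among the chosen.
{Blue, Violet}: P→Violet 8·14=112, Q→Blue 2·10=20, R→Violet 3·21=63, S→Violet 2·18=36, T→Blue 6·22=132. Service cost 363.
{Green, Amber}: service cost 409
{Amber, Violet}: service cost 409
Among all 10 size-2 choices, {Blue, Violet} is lowest.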